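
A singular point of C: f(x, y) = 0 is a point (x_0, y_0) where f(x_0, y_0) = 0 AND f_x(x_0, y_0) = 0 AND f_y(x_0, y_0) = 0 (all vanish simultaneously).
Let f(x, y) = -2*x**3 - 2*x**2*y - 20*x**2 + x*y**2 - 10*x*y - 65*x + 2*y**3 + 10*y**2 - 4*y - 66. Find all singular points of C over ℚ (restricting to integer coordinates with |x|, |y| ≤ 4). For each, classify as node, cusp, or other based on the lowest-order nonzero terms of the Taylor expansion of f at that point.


Singular points: {(-3, -1)}; classification: cusp.

Compute partial derivatives:
  f_x = -6*x**2 - 4*x*y - 40*x + y**2 - 10*y - 65.
  f_y = -2*x**2 + 2*x*y - 10*x + 6*y**2 + 20*y - 4.
Scan x_0 ∈ {−4, ..., 4}. For each x_0, f_y(x_0, y) is a polynomial in y; find its integer roots y ∈ {−4, ..., 4}, then test f_x and f at those candidates.
  x = -4: f_y(-4, y) = 6*y**2 + 12*y + 4; no integer root y with |y| ≤ 4.
  x = -3: f_y(-3, y) = 6*y**2 + 14*y + 8; vanishes at y ∈ {-1}. (-3, -1): f_x = 0, f = 0 — SINGULAR.
  x = -2: f_y(-2, y) = 6*y**2 + 16*y + 8; vanishes at y ∈ {-2}. (-2, -2): f_x = -1 ≠ 0.
  x = -1: f_y(-1, y) = 6*y**2 + 18*y + 4; no integer root y with |y| ≤ 4.
  x = 0: f_y(0, y) = 6*y**2 + 20*y - 4; no integer root y with |y| ≤ 4.
  x = 1: f_y(1, y) = 6*y**2 + 22*y - 16; no integer root y with |y| ≤ 4.
  x = 2: f_y(2, y) = 6*y**2 + 24*y - 32; no integer root y with |y| ≤ 4.
  x = 3: f_y(3, y) = 6*y**2 + 26*y - 52; no integer root y with |y| ≤ 4.
  x = 4: f_y(4, y) = 6*y**2 + 28*y - 76; no integer root y with |y| ≤ 4.
Only singular point on the grid: (-3, -1).
Classify: substitute x = -3 + u, y = -1 + v and expand: f = -2*u**3 - 2*u**2*v + u*v**2 + 2*v**3 + v**2.
No constant or linear terms (consistent with a singular point). Quadratic part: v**2. Cubic part: -2*u**3 - 2*u**2*v + u*v**2 + 2*v**3.
The quadratic part v**2 is a perfect square, so there is a single (double) tangent line v = 0, i.e. y = -1. Restricting the cubic part to that line (v = 0) leaves -2*u**3 ≠ 0, so f is not divisible by v and the branch is v² ≈ 2*u**3 to lowest order — this is a cusp.
Classification: cusp.


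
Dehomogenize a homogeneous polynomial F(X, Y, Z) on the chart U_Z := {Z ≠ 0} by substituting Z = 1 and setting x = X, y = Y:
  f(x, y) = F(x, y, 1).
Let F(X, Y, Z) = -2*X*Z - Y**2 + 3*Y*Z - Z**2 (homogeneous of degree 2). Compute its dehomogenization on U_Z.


f(x, y) = -2*x - y**2 + 3*y - 1

On U_Z we set Z = 1. Each monomial c·X^i·Y^j·Z^k in F becomes c·x^i·y^j·1^k = c·x^i·y^j.
Substituting Z = 1: F(X, Y, 1) = -2*x - y**2 + 3*y - 1.
Note: deg(f) ≤ deg(F) = 2; strict inequality happens when F is divisible by Z (lost terms).


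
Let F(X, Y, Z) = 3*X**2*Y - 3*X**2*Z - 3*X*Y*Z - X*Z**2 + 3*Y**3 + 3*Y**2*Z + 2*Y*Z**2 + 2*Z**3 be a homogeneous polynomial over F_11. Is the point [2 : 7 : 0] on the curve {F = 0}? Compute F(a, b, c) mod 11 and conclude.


F(2,7,0) ≡ 2 (mod 11); P is NOT on the curve.

Evaluate F(2, 7, 0) term-by-term (mod 11).
  3*X**2*Y ↦ 3·4·7·1 = 84
  -3*X**2*Z ↦ -3·4·1·0 = 0
  -3*X*Y*Z ↦ -3·2·7·0 = 0
  -X*Z**2 ↦ -1·2·1·0 = 0
  3*Y**3 ↦ 3·1·343·1 = 1029
  3*Y**2*Z ↦ 3·1·49·0 = 0
  2*Y*Z**2 ↦ 2·1·7·0 = 0
  2*Z**3 ↦ 2·1·1·0 = 0
Sum: F(2, 7, 0) = (84) + (0) + (0) + (0) + (1029) + (0) + (0) + (0) = 1113.
Reducing mod 11: 1113 ≡ 2 (mod 11).
Since F(a, b, c) ≡ 2 ≠ 0 (mod 11), P does NOT lie on the curve.


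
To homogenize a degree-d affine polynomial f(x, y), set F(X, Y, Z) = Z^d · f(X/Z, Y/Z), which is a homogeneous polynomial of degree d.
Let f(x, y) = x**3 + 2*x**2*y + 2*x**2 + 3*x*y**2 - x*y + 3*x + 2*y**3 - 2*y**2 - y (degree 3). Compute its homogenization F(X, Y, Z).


F(X, Y, Z) = X**3 + 2*X**2*Y + 2*X**2*Z + 3*X*Y**2 - X*Y*Z + 3*X*Z**2 + 2*Y**3 - 2*Y**2*Z - Y*Z**2

deg(f) = 3.
Substitute x = X/Z, y = Y/Z into f, then multiply by Z^3.
  monomial 1·x^3·y^0 ↦ 1·X^3·Y^0·Z^0.
  monomial 2·x^2·y^1 ↦ 2·X^2·Y^1·Z^0.
  monomial 2·x^2·y^0 ↦ 2·X^2·Y^0·Z^1.
  monomial 3·x^1·y^2 ↦ 3·X^1·Y^2·Z^0.
  monomial -1·x^1·y^1 ↦ -1·X^1·Y^1·Z^1.
  monomial 3·x^1·y^0 ↦ 3·X^1·Y^0·Z^2.
  monomial 2·x^0·y^3 ↦ 2·X^0·Y^3·Z^0.
  monomial -2·x^0·y^2 ↦ -2·X^0·Y^2·Z^1.
  monomial -1·x^0·y^1 ↦ -1·X^0·Y^1·Z^2.
Collecting: F(X, Y, Z) = X**3 + 2*X**2*Y + 2*X**2*Z + 3*X*Y**2 - X*Y*Z + 3*X*Z**2 + 2*Y**3 - 2*Y**2*Z - Y*Z**2.


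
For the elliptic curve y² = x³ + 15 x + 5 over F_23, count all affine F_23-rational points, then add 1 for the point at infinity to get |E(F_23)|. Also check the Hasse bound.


Affine points = {(3, 10), (3, 13), (6, 9), (6, 14), (7, 4), (7, 19), (8, 4), (8, 19), (9, 8), (9, 15), (11, 11), (11, 12), (12, 2), (12, 21), (18, 9), (18, 14), (20, 5), (20, 18), (21, 6), (21, 17), (22, 9), (22, 14)}; affine count = 22; |E(F_23)| = 23.

Discriminant check: Δ ∝ 4a³ + 27b² = 4·15³ + 27·5² = 4·3375 + 27·25 ≡ 7 (mod 23). Nonzero ⇒ E is nonsingular.
For each x ∈ F_23, compute rhs = x³ + 15·x + 5 mod 23, then count y ∈ F_23 with y² ≡ rhs.
  x = 0: rhs = 5, matching y values: none (0 points).
  x = 1: rhs = 21, matching y values: none (0 points).
  x = 2: rhs = 20, matching y values: none (0 points).
  x = 3: rhs = 8, matching y values: 10, 13 (2 points).
  x = 4: rhs = 14, matching y values: none (0 points).
  x = 5: rhs = 21, matching y values: none (0 points).
  x = 6: rhs = 12, matching y values: 9, 14 (2 points).
  x = 7: rhs = 16, matching y values: 4, 19 (2 points).
  x = 8: rhs = 16, matching y values: 4, 19 (2 points).
  x = 9: rhs = 18, matching y values: 8, 15 (2 points).
  x = 10: rhs = 5, matching y values: none (0 points).
  x = 11: rhs = 6, matching y values: 11, 12 (2 points).
  x = 12: rhs = 4, matching y values: 2, 21 (2 points).
  x = 13: rhs = 5, matching y values: none (0 points).
  x = 14: rhs = 15, matching y values: none (0 points).
  x = 15: rhs = 17, matching y values: none (0 points).
  x = 16: rhs = 17, matching y values: none (0 points).
  x = 17: rhs = 21, matching y values: none (0 points).
  x = 18: rhs = 12, matching y values: 9, 14 (2 points).
  x = 19: rhs = 19, matching y values: none (0 points).
  x = 20: rhs = 2, matching y values: 5, 18 (2 points).
  x = 21: rhs = 13, matching y values: 6, 17 (2 points).
  x = 22: rhs = 12, matching y values: 9, 14 (2 points).
Total affine count: 22.
Full point count |E(F_23)| = 22 + 1 = 23.
Hasse bound: |23 − (23+1)| = |-1| = 1 ≤ 2√23 ≈ 9.5917 ✓.


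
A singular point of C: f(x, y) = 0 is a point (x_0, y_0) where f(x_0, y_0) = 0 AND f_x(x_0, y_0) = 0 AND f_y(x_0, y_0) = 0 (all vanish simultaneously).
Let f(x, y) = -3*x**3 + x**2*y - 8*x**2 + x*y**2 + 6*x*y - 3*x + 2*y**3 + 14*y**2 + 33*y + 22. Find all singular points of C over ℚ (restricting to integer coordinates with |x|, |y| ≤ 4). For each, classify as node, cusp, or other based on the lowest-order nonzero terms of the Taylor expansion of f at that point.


Singular points: {(-1, -2)}; classification: node.

Compute partial derivatives:
  f_x = -9*x**2 + 2*x*y - 16*x + y**2 + 6*y - 3.
  f_y = x**2 + 2*x*y + 6*x + 6*y**2 + 28*y + 33.
Scan x_0 ∈ {−4, ..., 4}. For each x_0, f_y(x_0, y) is a polynomial in y; find its integer roots y ∈ {−4, ..., 4}, then test f_x and f at those candidates.
  x = -4: f_y(-4, y) = 6*y**2 + 20*y + 25; no integer root y with |y| ≤ 4.
  x = -3: f_y(-3, y) = 6*y**2 + 22*y + 24; no integer root y with |y| ≤ 4.
  x = -2: f_y(-2, y) = 6*y**2 + 24*y + 25; no integer root y with |y| ≤ 4.
  x = -1: f_y(-1, y) = 6*y**2 + 26*y + 28; vanishes at y ∈ {-2}. (-1, -2): f_x = 0, f = 0 — SINGULAR.
  x = 0: f_y(0, y) = 6*y**2 + 28*y + 33; no integer root y with |y| ≤ 4.
  x = 1: f_y(1, y) = 6*y**2 + 30*y + 40; no integer root y with |y| ≤ 4.
  x = 2: f_y(2, y) = 6*y**2 + 32*y + 49; no integer root y with |y| ≤ 4.
  x = 3: f_y(3, y) = 6*y**2 + 34*y + 60; no integer root y with |y| ≤ 4.
  x = 4: f_y(4, y) = 6*y**2 + 36*y + 73; no integer root y with |y| ≤ 4.
Only singular point on the grid: (-1, -2).
Classify: substitute x = -1 + u, y = -2 + v and expand: f = -3*u**3 + u**2*v - u**2 + u*v**2 + 2*v**3 + v**2.
No constant or linear terms (consistent with a singular point). Quadratic part: -u**2 + v**2. Cubic part: -3*u**3 + u**2*v + u*v**2 + 2*v**3.
The quadratic part v**2 - u**2 = (v − u)(v + u) splits into two distinct linear factors, so there are two distinct tangent lines y − -2 = ±(x − -1) — this is a node (ordinary double point).
Classification: node.


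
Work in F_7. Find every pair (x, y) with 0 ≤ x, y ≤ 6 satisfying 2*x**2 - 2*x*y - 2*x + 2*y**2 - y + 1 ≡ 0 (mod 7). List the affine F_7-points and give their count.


Affine F_7-points: {(0, 2), (1, 1), (1, 4), (3, 2), (3, 5), (4, 4)}; count = 6.

For each of the 49 pairs (x, y) ∈ F_7², evaluate f(x, y) mod 7. Record the zeros.
  x = 0: [0↦1, 1↦2, 2↦0, 3↦2, 4↦1, 5↦4, 6↦4]  zeros at y ∈ {2}
  x = 1: [0↦1, 1↦0, 2↦3, 3↦3, 4↦0, 5↦1, 6↦6]  zeros at y ∈ {1, 4}
  x = 2: [0↦5, 1↦2, 2↦3, 3↦1, 4↦3, 5↦2, 6↦5]  zeros at y ∈ ∅
  x = 3: [0↦6, 1↦1, 2↦0, 3↦3, 4↦3, 5↦0, 6↦1]  zeros at y ∈ {2, 5}
  x = 4: [0↦4, 1↦4, 2↦1, 3↦2, 4↦0, 5↦2, 6↦1]  zeros at y ∈ {4}
  x = 5: [0↦6, 1↦4, 2↦6, 3↦5, 4↦1, 5↦1, 6↦5]  zeros at y ∈ ∅
  x = 6: [0↦5, 1↦1, 2↦1, 3↦5, 4↦6, 5↦4, 6↦6]  zeros at y ∈ ∅
Collecting zeros: affine points = {(0, 2), (1, 1), (1, 4), (3, 2), (3, 5), (4, 4)}.
Total count |C(F_7)_aff| = 6.


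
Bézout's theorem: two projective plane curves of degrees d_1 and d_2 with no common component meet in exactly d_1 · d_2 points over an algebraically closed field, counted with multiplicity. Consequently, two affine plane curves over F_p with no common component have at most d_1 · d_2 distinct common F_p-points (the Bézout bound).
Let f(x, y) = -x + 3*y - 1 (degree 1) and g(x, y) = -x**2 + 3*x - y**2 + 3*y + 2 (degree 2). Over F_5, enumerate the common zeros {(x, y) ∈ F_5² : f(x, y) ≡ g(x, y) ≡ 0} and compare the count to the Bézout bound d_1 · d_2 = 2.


Common zeros: {(1, 4)}; count = 1; Bézout bound = 2.

deg(f) = 1, deg(g) = 2, so Bézout bound = 2.
Scan x ∈ F_5. For each x, list the y ∈ F_5 with f(x, y) ≡ 0 and those with g(x, y) ≡ 0 (mod 5); the common zeros in that column are the intersection.
  x = 0: f ≡ 0 at y ∈ {2}; g ≡ 0 at y ∈ ∅; common: ∅.
  x = 1: f ≡ 0 at y ∈ {4}; g ≡ 0 at y ∈ {4}; common: {4}.
  x = 2: f ≡ 0 at y ∈ {1}; g ≡ 0 at y ∈ {4}; common: ∅.
  x = 3: f ≡ 0 at y ∈ {3}; g ≡ 0 at y ∈ ∅; common: ∅.
  x = 4: f ≡ 0 at y ∈ {0}; g ≡ 0 at y ∈ {1, 2}; common: ∅.
Collecting: common zeros = {(1, 4)}, so the count is 1.
Comparison with the Bézout bound: 1 ≤ 2 = deg(f)·deg(g), as expected for curves with no common component (the affine F_5-count falls short of the bound because intersections may lie at infinity, over extension fields, or carry multiplicity).


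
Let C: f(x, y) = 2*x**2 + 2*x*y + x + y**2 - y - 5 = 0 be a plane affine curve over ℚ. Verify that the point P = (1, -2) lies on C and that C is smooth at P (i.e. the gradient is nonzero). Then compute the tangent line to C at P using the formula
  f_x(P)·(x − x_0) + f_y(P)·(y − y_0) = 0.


Tangent line at P: x - 3*y - 7 = 0.

Step 1: f(1, -2) = 0, so P lies on C.
Step 2: partial derivatives
  f_x(x, y) = 4*x + 2*y + 1, f_y(x, y) = 2*x + 2*y - 1.
  f_x(P) = 1, f_y(P) = -3 (gradient nonzero, so P is smooth).
Step 3: tangent line at P: 1·(x − 1) + -3·(y − -2) = 0.
Expanding: x - 3*y - 7 = 0.


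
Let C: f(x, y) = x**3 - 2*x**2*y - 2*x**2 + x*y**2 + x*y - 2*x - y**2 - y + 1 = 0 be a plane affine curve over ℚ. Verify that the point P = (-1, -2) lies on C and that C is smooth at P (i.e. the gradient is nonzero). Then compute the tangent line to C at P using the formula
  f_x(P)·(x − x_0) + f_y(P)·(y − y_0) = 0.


Tangent line at P: -x + 4*y + 7 = 0.

Step 1: f(-1, -2) = 0, so P lies on C.
Step 2: partial derivatives
  f_x(x, y) = 3*x**2 - 4*x*y - 4*x + y**2 + y - 2, f_y(x, y) = -2*x**2 + 2*x*y + x - 2*y - 1.
  f_x(P) = -1, f_y(P) = 4 (gradient nonzero, so P is smooth).
Step 3: tangent line at P: -1·(x − -1) + 4·(y − -2) = 0.
Expanding: -x + 4*y + 7 = 0.


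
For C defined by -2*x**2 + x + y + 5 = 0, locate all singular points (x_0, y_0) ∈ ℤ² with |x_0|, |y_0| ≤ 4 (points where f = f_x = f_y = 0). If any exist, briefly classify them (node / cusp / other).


No singular points in the scanned grid; C is smooth there.

Compute partial derivatives:
  f_x = 1 - 4*x.
  f_y = 1.
f_y = 1 is a nonzero constant, so f_y never vanishes: no point (x, y) can satisfy f = f_x = f_y = 0. In particular no (x, y) ∈ {−4, ..., 4}² is singular; the curve is smooth.


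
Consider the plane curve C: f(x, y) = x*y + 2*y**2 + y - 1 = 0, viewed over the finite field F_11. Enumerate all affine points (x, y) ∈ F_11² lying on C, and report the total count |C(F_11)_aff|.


Affine F_11-points: {(0, 6), (0, 10), (1, 2), (1, 8), (4, 7), (5, 4), (8, 3), (8, 9), (9, 1), (9, 5)}; count = 10.

For each of the 121 pairs (x, y) ∈ F_11², evaluate f(x, y) mod 11. Record the zeros.
  x = 0: [0↦10, 1↦2, 2↦9, 3↦9, 4↦2, 5↦10, 6↦0, 7↦5, 8↦3, 9↦5, 10↦0]  zeros at y ∈ {6, 10}
  x = 1: [0↦10, 1↦3, 2↦0, 3↦1, 4↦6, 5↦4, 6↦6, 7↦1, 8↦0, 9↦3, 10↦10]  zeros at y ∈ {2, 8}
  x = 2: [0↦10, 1↦4, 2↦2, 3↦4, 4↦10, 5↦9, 6↦1, 7↦8, 8↦8, 9↦1, 10↦9]  zeros at y ∈ ∅
  x = 3: [0↦10, 1↦5, 2↦4, 3↦7, 4↦3, 5↦3, 6↦7, 7↦4, 8↦5, 9↦10, 10↦8]  zeros at y ∈ ∅
  x = 4: [0↦10, 1↦6, 2↦6, 3↦10, 4↦7, 5↦8, 6↦2, 7↦0, 8↦2, 9↦8, 10↦7]  zeros at y ∈ {7}
  x = 5: [0↦10, 1↦7, 2↦8, 3↦2, 4↦0, 5↦2, 6↦8, 7↦7, 8↦10, 9↦6, 10↦6]  zeros at y ∈ {4}
  x = 6: [0↦10, 1↦8, 2↦10, 3↦5, 4↦4, 5↦7, 6↦3, 7↦3, 8↦7, 9↦4, 10↦5]  zeros at y ∈ ∅
  x = 7: [0↦10, 1↦9, 2↦1, 3↦8, 4↦8, 5↦1, 6↦9, 7↦10, 8↦4, 9↦2, 10↦4]  zeros at y ∈ ∅
  x = 8: [0↦10, 1↦10, 2↦3, 3↦0, 4↦1, 5↦6, 6↦4, 7↦6, 8↦1, 9↦0, 10↦3]  zeros at y ∈ {3, 9}
  x = 9: [0↦10, 1↦0, 2↦5, 3↦3, 4↦5, 5↦0, 6↦10, 7↦2, 8↦9, 9↦9, 10↦2]  zeros at y ∈ {1, 5}
  x = 10: [0↦10, 1↦1, 2↦7, 3↦6, 4↦9, 5↦5, 6↦5, 7↦9, 8↦6, 9↦7, 10↦1]  zeros at y ∈ ∅
Collecting zeros: affine points = {(0, 6), (0, 10), (1, 2), (1, 8), (4, 7), (5, 4), (8, 3), (8, 9), (9, 1), (9, 5)}.
Total count |C(F_11)_aff| = 10.


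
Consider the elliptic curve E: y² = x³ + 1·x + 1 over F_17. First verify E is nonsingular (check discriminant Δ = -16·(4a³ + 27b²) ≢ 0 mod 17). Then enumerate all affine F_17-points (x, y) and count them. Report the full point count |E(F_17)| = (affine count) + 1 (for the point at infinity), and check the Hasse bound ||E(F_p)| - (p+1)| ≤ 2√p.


Affine points = {(0, 1), (0, 16), (4, 1), (4, 16), (6, 6), (6, 11), (9, 5), (9, 12), (10, 5), (10, 12), (11, 0), (13, 1), (13, 16), (15, 5), (15, 12), (16, 4), (16, 13)}; affine count = 17; |E(F_17)| = 18.

Discriminant check: Δ ∝ 4a³ + 27b² = 4·1³ + 27·1² = 4·1 + 27·1 ≡ 14 (mod 17). Nonzero ⇒ E is nonsingular.
For each x ∈ F_17, compute rhs = x³ + 1·x + 1 mod 17, then count y ∈ F_17 with y² ≡ rhs.
  x = 0: rhs = 1, matching y values: 1, 16 (2 points).
  x = 1: rhs = 3, matching y values: none (0 points).
  x = 2: rhs = 11, matching y values: none (0 points).
  x = 3: rhs = 14, matching y values: none (0 points).
  x = 4: rhs = 1, matching y values: 1, 16 (2 points).
  x = 5: rhs = 12, matching y values: none (0 points).
  x = 6: rhs = 2, matching y values: 6, 11 (2 points).
  x = 7: rhs = 11, matching y values: none (0 points).
  x = 8: rhs = 11, matching y values: none (0 points).
  x = 9: rhs = 8, matching y values: 5, 12 (2 points).
  x = 10: rhs = 8, matching y values: 5, 12 (2 points).
  x = 11: rhs = 0, matching y values: 0 (1 points).
  x = 12: rhs = 7, matching y values: none (0 points).
  x = 13: rhs = 1, matching y values: 1, 16 (2 points).
  x = 14: rhs = 5, matching y values: none (0 points).
  x = 15: rhs = 8, matching y values: 5, 12 (2 points).
  x = 16: rhs = 16, matching y values: 4, 13 (2 points).
Total affine count: 17.
Full point count |E(F_17)| = 17 + 1 = 18.
Hasse bound: |18 − (17+1)| = |0| = 0 ≤ 2√17 ≈ 8.2462 ✓.


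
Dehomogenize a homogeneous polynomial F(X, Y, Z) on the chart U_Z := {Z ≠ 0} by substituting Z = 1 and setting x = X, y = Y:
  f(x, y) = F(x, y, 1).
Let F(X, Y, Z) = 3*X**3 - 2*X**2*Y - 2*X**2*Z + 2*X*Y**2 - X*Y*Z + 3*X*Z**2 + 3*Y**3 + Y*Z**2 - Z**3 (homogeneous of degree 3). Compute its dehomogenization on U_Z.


f(x, y) = 3*x**3 - 2*x**2*y - 2*x**2 + 2*x*y**2 - x*y + 3*x + 3*y**3 + y - 1

On U_Z we set Z = 1. Each monomial c·X^i·Y^j·Z^k in F becomes c·x^i·y^j·1^k = c·x^i·y^j.
Substituting Z = 1: F(X, Y, 1) = 3*x**3 - 2*x**2*y - 2*x**2 + 2*x*y**2 - x*y + 3*x + 3*y**3 + y - 1.
Note: deg(f) ≤ deg(F) = 3; strict inequality happens when F is divisible by Z (lost terms).


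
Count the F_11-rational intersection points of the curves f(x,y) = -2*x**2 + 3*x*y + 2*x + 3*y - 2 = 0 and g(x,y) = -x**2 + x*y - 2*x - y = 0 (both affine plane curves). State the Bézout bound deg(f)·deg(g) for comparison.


Common zeros: {(2, 8), (5, 6)}; count = 2; Bézout bound = 4.

deg(f) = 2, deg(g) = 2, so Bézout bound = 4.
Scan x ∈ F_11. For each x, list the y ∈ F_11 with f(x, y) ≡ 0 and those with g(x, y) ≡ 0 (mod 11); the common zeros in that column are the intersection.
  x = 0: f ≡ 0 at y ∈ {8}; g ≡ 0 at y ∈ {0}; common: ∅.
  x = 1: f ≡ 0 at y ∈ {4}; g ≡ 0 at y ∈ ∅; common: ∅.
  x = 2: f ≡ 0 at y ∈ {8}; g ≡ 0 at y ∈ {8}; common: {8}.
  x = 3: f ≡ 0 at y ∈ {3}; g ≡ 0 at y ∈ {2}; common: ∅.
  x = 4: f ≡ 0 at y ∈ {1}; g ≡ 0 at y ∈ {8}; common: ∅.
  x = 5: f ≡ 0 at y ∈ {6}; g ≡ 0 at y ∈ {6}; common: {6}.
  x = 6: f ≡ 0 at y ∈ {4}; g ≡ 0 at y ∈ {3}; common: ∅.
  x = 7: f ≡ 0 at y ∈ {10}; g ≡ 0 at y ∈ {5}; common: ∅.
  x = 8: f ≡ 0 at y ∈ {3}; g ≡ 0 at y ∈ {2}; common: ∅.
  x = 9: f ≡ 0 at y ∈ {10}; g ≡ 0 at y ∈ {0}; common: ∅.
  x = 10: f ≡ 0 at y ∈ ∅; g ≡ 0 at y ∈ {6}; common: ∅.
Collecting: common zeros = {(2, 8), (5, 6)}, so the count is 2.
Comparison with the Bézout bound: 2 ≤ 4 = deg(f)·deg(g), as expected for curves with no common component (the affine F_11-count falls short of the bound because intersections may lie at infinity, over extension fields, or carry multiplicity).


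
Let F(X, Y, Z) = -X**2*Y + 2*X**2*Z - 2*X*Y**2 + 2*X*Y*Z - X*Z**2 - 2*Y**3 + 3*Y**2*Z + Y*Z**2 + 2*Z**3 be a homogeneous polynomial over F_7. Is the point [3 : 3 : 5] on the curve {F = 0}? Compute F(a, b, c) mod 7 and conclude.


F(3,3,5) ≡ 3 (mod 7); P is NOT on the curve.

Evaluate F(3, 3, 5) term-by-term (mod 7).
  -X**2*Y ↦ -1·9·3·1 = -27
  2*X**2*Z ↦ 2·9·1·5 = 90
  -2*X*Y**2 ↦ -2·3·9·1 = -54
  2*X*Y*Z ↦ 2·3·3·5 = 90
  -X*Z**2 ↦ -1·3·1·25 = -75
  -2*Y**3 ↦ -2·1·27·1 = -54
  3*Y**2*Z ↦ 3·1·9·5 = 135
  Y*Z**2 ↦ 1·1·3·25 = 75
  2*Z**3 ↦ 2·1·1·125 = 250
Sum: F(3, 3, 5) = (-27) + (90) + (-54) + (90) + (-75) + (-54) + (135) + (75) + (250) = 430.
Reducing mod 7: 430 ≡ 3 (mod 7).
Since F(a, b, c) ≡ 3 ≠ 0 (mod 7), P does NOT lie on the curve.


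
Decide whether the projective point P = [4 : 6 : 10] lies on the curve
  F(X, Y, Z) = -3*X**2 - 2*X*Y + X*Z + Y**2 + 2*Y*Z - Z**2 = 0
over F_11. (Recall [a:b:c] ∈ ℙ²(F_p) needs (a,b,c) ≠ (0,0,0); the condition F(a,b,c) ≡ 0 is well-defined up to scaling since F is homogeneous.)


F(4,6,10) ≡ 0 (mod 11); P is on the curve.

Evaluate F(4, 6, 10) term-by-term (mod 11).
  -3*X**2 ↦ -3·16·1·1 = -48
  -2*X*Y ↦ -2·4·6·1 = -48
  X*Z ↦ 1·4·1·10 = 40
  Y**2 ↦ 1·1·36·1 = 36
  2*Y*Z ↦ 2·1·6·10 = 120
  -Z**2 ↦ -1·1·1·100 = -100
Sum: F(4, 6, 10) = (-48) + (-48) + (40) + (36) + (120) + (-100) = 0.
Reducing mod 11: 0 ≡ 0 (mod 11).
Since F(a, b, c) ≡ 0 (mod 11), P lies on the curve.


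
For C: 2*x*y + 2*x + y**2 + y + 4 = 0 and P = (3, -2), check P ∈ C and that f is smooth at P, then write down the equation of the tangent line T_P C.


Tangent line at P: -2*x + 3*y + 12 = 0.

Step 1: f(3, -2) = 0, so P lies on C.
Step 2: partial derivatives
  f_x(x, y) = 2*y + 2, f_y(x, y) = 2*x + 2*y + 1.
  f_x(P) = -2, f_y(P) = 3 (gradient nonzero, so P is smooth).
Step 3: tangent line at P: -2·(x − 3) + 3·(y − -2) = 0.
Expanding: -2*x + 3*y + 12 = 0.


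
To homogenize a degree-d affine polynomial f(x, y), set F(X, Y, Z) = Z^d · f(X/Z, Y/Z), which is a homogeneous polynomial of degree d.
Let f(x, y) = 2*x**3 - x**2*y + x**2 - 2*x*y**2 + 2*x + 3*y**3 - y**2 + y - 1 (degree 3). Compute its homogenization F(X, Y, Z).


F(X, Y, Z) = 2*X**3 - X**2*Y + X**2*Z - 2*X*Y**2 + 2*X*Z**2 + 3*Y**3 - Y**2*Z + Y*Z**2 - Z**3

deg(f) = 3.
Substitute x = X/Z, y = Y/Z into f, then multiply by Z^3.
  monomial 2·x^3·y^0 ↦ 2·X^3·Y^0·Z^0.
  monomial -1·x^2·y^1 ↦ -1·X^2·Y^1·Z^0.
  monomial 1·x^2·y^0 ↦ 1·X^2·Y^0·Z^1.
  monomial -2·x^1·y^2 ↦ -2·X^1·Y^2·Z^0.
  monomial 2·x^1·y^0 ↦ 2·X^1·Y^0·Z^2.
  monomial 3·x^0·y^3 ↦ 3·X^0·Y^3·Z^0.
  monomial -1·x^0·y^2 ↦ -1·X^0·Y^2·Z^1.
  monomial 1·x^0·y^1 ↦ 1·X^0·Y^1·Z^2.
  monomial -1·x^0·y^0 ↦ -1·X^0·Y^0·Z^3.
Collecting: F(X, Y, Z) = 2*X**3 - X**2*Y + X**2*Z - 2*X*Y**2 + 2*X*Z**2 + 3*Y**3 - Y**2*Z + Y*Z**2 - Z**3.


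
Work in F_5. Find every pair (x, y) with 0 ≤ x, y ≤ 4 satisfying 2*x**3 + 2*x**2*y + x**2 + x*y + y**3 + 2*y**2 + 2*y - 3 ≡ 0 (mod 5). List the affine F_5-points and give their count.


Affine F_5-points: {(1, 0), (1, 3), (3, 0), (4, 3)}; count = 4.

For each of the 25 pairs (x, y) ∈ F_5², evaluate f(x, y) mod 5. Record the zeros.
  x = 0: [0↦2, 1↦2, 2↦2, 3↦3, 4↦1]  zeros at y ∈ ∅
  x = 1: [0↦0, 1↦3, 2↦1, 3↦0, 4↦1]  zeros at y ∈ {0, 3}
  x = 2: [0↦2, 1↦2, 2↦2, 3↦3, 4↦1]  zeros at y ∈ ∅
  x = 3: [0↦0, 1↦1, 2↦2, 3↦4, 4↦3]  zeros at y ∈ {0}
  x = 4: [0↦1, 1↦2, 2↦3, 3↦0, 4↦4]  zeros at y ∈ {3}
Collecting zeros: affine points = {(1, 0), (1, 3), (3, 0), (4, 3)}.
Total count |C(F_5)_aff| = 4.


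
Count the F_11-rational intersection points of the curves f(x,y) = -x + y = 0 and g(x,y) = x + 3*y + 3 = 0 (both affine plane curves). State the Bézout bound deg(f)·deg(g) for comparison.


Common zeros: {(2, 2)}; count = 1; Bézout bound = 1.

deg(f) = 1, deg(g) = 1, so Bézout bound = 1.
Scan x ∈ F_11. For each x, list the y ∈ F_11 with f(x, y) ≡ 0 and those with g(x, y) ≡ 0 (mod 11); the common zeros in that column are the intersection.
  x = 0: f ≡ 0 at y ∈ {0}; g ≡ 0 at y ∈ {10}; common: ∅.
  x = 1: f ≡ 0 at y ∈ {1}; g ≡ 0 at y ∈ {6}; common: ∅.
  x = 2: f ≡ 0 at y ∈ {2}; g ≡ 0 at y ∈ {2}; common: {2}.
  x = 3: f ≡ 0 at y ∈ {3}; g ≡ 0 at y ∈ {9}; common: ∅.
  x = 4: f ≡ 0 at y ∈ {4}; g ≡ 0 at y ∈ {5}; common: ∅.
  x = 5: f ≡ 0 at y ∈ {5}; g ≡ 0 at y ∈ {1}; common: ∅.
  x = 6: f ≡ 0 at y ∈ {6}; g ≡ 0 at y ∈ {8}; common: ∅.
  x = 7: f ≡ 0 at y ∈ {7}; g ≡ 0 at y ∈ {4}; common: ∅.
  x = 8: f ≡ 0 at y ∈ {8}; g ≡ 0 at y ∈ {0}; common: ∅.
  x = 9: f ≡ 0 at y ∈ {9}; g ≡ 0 at y ∈ {7}; common: ∅.
  x = 10: f ≡ 0 at y ∈ {10}; g ≡ 0 at y ∈ {3}; common: ∅.
Collecting: common zeros = {(2, 2)}, so the count is 1.
Comparison with the Bézout bound: 1 ≤ 1 = deg(f)·deg(g), as expected for curves with no common component (the bound is attained).


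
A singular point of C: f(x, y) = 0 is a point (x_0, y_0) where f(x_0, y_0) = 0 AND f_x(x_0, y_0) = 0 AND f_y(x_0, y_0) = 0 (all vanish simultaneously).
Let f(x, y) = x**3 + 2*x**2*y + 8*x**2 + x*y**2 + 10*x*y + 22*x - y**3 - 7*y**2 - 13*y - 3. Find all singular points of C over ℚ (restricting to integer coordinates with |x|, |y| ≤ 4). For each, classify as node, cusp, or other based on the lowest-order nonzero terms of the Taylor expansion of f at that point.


Singular points: {(-1, -3)}; classification: node.

Compute partial derivatives:
  f_x = 3*x**2 + 4*x*y + 16*x + y**2 + 10*y + 22.
  f_y = 2*x**2 + 2*x*y + 10*x - 3*y**2 - 14*y - 13.
Scan x_0 ∈ {−4, ..., 4}. For each x_0, f_y(x_0, y) is a polynomial in y; find its integer roots y ∈ {−4, ..., 4}, then test f_x and f at those candidates.
  x = -4: f_y(-4, y) = -3*y**2 - 22*y - 21; no integer root y with |y| ≤ 4.
  x = -3: f_y(-3, y) = -3*y**2 - 20*y - 25; no integer root y with |y| ≤ 4.
  x = -2: f_y(-2, y) = -3*y**2 - 18*y - 25; no integer root y with |y| ≤ 4.
  x = -1: f_y(-1, y) = -3*y**2 - 16*y - 21; vanishes at y ∈ {-3}. (-1, -3): f_x = 0, f = 0 — SINGULAR.
  x = 0: f_y(0, y) = -3*y**2 - 14*y - 13; no integer root y with |y| ≤ 4.
  x = 1: f_y(1, y) = -3*y**2 - 12*y - 1; no integer root y with |y| ≤ 4.
  x = 2: f_y(2, y) = -3*y**2 - 10*y + 15; no integer root y with |y| ≤ 4.
  x = 3: f_y(3, y) = -3*y**2 - 8*y + 35; no integer root y with |y| ≤ 4.
  x = 4: f_y(4, y) = -3*y**2 - 6*y + 59; no integer root y with |y| ≤ 4.
Only singular point on the grid: (-1, -3).
Classify: substitute x = -1 + u, y = -3 + v and expand: f = u**3 + 2*u**2*v - u**2 + u*v**2 - v**3 + v**2.
No constant or linear terms (consistent with a singular point). Quadratic part: -u**2 + v**2. Cubic part: u**3 + 2*u**2*v + u*v**2 - v**3.
The quadratic part v**2 - u**2 = (v − u)(v + u) splits into two distinct linear factors, so there are two distinct tangent lines y − -3 = ±(x − -1) — this is a node (ordinary double point).
Classification: node.


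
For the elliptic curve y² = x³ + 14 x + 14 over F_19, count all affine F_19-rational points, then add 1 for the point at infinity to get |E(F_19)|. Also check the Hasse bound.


Affine points = {(3, 8), (3, 11), (4, 1), (4, 18), (5, 0), (8, 7), (8, 12), (11, 6), (11, 13), (14, 3), (14, 16), (17, 4), (17, 15)}; affine count = 13; |E(F_19)| = 14.

Discriminant check: Δ ∝ 4a³ + 27b² = 4·14³ + 27·14² = 4·2744 + 27·196 ≡ 4 (mod 19). Nonzero ⇒ E is nonsingular.
For each x ∈ F_19, compute rhs = x³ + 14·x + 14 mod 19, then count y ∈ F_19 with y² ≡ rhs.
  x = 0: rhs = 14, matching y values: none (0 points).
  x = 1: rhs = 10, matching y values: none (0 points).
  x = 2: rhs = 12, matching y values: none (0 points).
  x = 3: rhs = 7, matching y values: 8, 11 (2 points).
  x = 4: rhs = 1, matching y values: 1, 18 (2 points).
  x = 5: rhs = 0, matching y values: 0 (1 points).
  x = 6: rhs = 10, matching y values: none (0 points).
  x = 7: rhs = 18, matching y values: none (0 points).
  x = 8: rhs = 11, matching y values: 7, 12 (2 points).
  x = 9: rhs = 14, matching y values: none (0 points).
  x = 10: rhs = 14, matching y values: none (0 points).
  x = 11: rhs = 17, matching y values: 6, 13 (2 points).
  x = 12: rhs = 10, matching y values: none (0 points).
  x = 13: rhs = 18, matching y values: none (0 points).
  x = 14: rhs = 9, matching y values: 3, 16 (2 points).
  x = 15: rhs = 8, matching y values: none (0 points).
  x = 16: rhs = 2, matching y values: none (0 points).
  x = 17: rhs = 16, matching y values: 4, 15 (2 points).
  x = 18: rhs = 18, matching y values: none (0 points).
Total affine count: 13.
Full point count |E(F_19)| = 13 + 1 = 14.
Hasse bound: |14 − (19+1)| = |-6| = 6 ≤ 2√19 ≈ 8.7178 ✓.


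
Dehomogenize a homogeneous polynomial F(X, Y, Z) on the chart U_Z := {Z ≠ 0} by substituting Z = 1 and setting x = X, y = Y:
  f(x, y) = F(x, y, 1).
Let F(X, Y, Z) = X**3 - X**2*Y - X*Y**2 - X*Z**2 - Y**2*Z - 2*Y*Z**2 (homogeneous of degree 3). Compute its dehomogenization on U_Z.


f(x, y) = x**3 - x**2*y - x*y**2 - x - y**2 - 2*y

On U_Z we set Z = 1. Each monomial c·X^i·Y^j·Z^k in F becomes c·x^i·y^j·1^k = c·x^i·y^j.
Substituting Z = 1: F(X, Y, 1) = x**3 - x**2*y - x*y**2 - x - y**2 - 2*y.
Note: deg(f) ≤ deg(F) = 3; strict inequality happens when F is divisible by Z (lost terms).


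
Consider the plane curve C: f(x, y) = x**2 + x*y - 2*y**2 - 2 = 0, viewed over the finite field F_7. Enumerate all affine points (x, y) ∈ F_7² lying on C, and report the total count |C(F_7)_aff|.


Affine F_7-points: {(1, 2), (3, 0), (3, 5), (4, 0), (4, 2), (6, 5)}; count = 6.

For each of the 49 pairs (x, y) ∈ F_7², evaluate f(x, y) mod 7. Record the zeros.
  x = 0: [0↦5, 1↦3, 2↦4, 3↦1, 4↦1, 5↦4, 6↦3]  zeros at y ∈ ∅
  x = 1: [0↦6, 1↦5, 2↦0, 3↦5, 4↦6, 5↦3, 6↦3]  zeros at y ∈ {2}
  x = 2: [0↦2, 1↦2, 2↦5, 3↦4, 4↦6, 5↦4, 6↦5]  zeros at y ∈ ∅
  x = 3: [0↦0, 1↦1, 2↦5, 3↦5, 4↦1, 5↦0, 6↦2]  zeros at y ∈ {0, 5}
  x = 4: [0↦0, 1↦2, 2↦0, 3↦1, 4↦5, 5↦5, 6↦1]  zeros at y ∈ {0, 2}
  x = 5: [0↦2, 1↦5, 2↦4, 3↦6, 4↦4, 5↦5, 6↦2]  zeros at y ∈ ∅
  x = 6: [0↦6, 1↦3, 2↦3, 3↦6, 4↦5, 5↦0, 6↦5]  zeros at y ∈ {5}
Collecting zeros: affine points = {(1, 2), (3, 0), (3, 5), (4, 0), (4, 2), (6, 5)}.
Total count |C(F_7)_aff| = 6.


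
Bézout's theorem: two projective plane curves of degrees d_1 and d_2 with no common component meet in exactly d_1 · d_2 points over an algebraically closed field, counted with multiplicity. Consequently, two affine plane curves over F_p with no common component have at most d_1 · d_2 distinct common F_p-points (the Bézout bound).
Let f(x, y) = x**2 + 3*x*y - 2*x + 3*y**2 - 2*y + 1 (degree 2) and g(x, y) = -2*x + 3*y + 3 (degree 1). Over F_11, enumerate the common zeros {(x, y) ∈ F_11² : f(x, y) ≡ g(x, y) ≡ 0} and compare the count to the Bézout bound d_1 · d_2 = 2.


Common zeros: {(1, 7), (9, 5)}; count = 2; Bézout bound = 2.

deg(f) = 2, deg(g) = 1, so Bézout bound = 2.
Scan x ∈ F_11. For each x, list the y ∈ F_11 with f(x, y) ≡ 0 and those with g(x, y) ≡ 0 (mod 11); the common zeros in that column are the intersection.
  x = 0: f ≡ 0 at y ∈ {3, 5}; g ≡ 0 at y ∈ {10}; common: ∅.
  x = 1: f ≡ 0 at y ∈ {0, 7}; g ≡ 0 at y ∈ {7}; common: {7}.
  x = 2: f ≡ 0 at y ∈ {7, 10}; g ≡ 0 at y ∈ {4}; common: ∅.
  x = 3: f ≡ 0 at y ∈ {6, 10}; g ≡ 0 at y ∈ {1}; common: ∅.
  x = 4: f ≡ 0 at y ∈ {1, 3}; g ≡ 0 at y ∈ {9}; common: ∅.
  x = 5: f ≡ 0 at y ∈ ∅; g ≡ 0 at y ∈ {6}; common: ∅.
  x = 6: f ≡ 0 at y ∈ {1}; g ≡ 0 at y ∈ {3}; common: ∅.
  x = 7: f ≡ 0 at y ∈ ∅; g ≡ 0 at y ∈ {0}; common: ∅.
  x = 8: f ≡ 0 at y ∈ ∅; g ≡ 0 at y ∈ {8}; common: ∅.
  x = 9: f ≡ 0 at y ∈ {5}; g ≡ 0 at y ∈ {5}; common: {5}.
  x = 10: f ≡ 0 at y ∈ ∅; g ≡ 0 at y ∈ {2}; common: ∅.
Collecting: common zeros = {(1, 7), (9, 5)}, so the count is 2.
Comparison with the Bézout bound: 2 ≤ 2 = deg(f)·deg(g), as expected for curves with no common component (the bound is attained).


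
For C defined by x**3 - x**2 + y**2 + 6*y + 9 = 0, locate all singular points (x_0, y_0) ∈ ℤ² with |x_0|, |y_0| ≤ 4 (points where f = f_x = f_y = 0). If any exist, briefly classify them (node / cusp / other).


Singular points: {(0, -3)}; classification: node.

Compute partial derivatives:
  f_x = 3*x**2 - 2*x.
  f_y = 2*y + 6.
Scan x_0 ∈ {−4, ..., 4}. For each x_0, f_y(x_0, y) is a polynomial in y; find its integer roots y ∈ {−4, ..., 4}, then test f_x and f at those candidates.
  x = -4: f_y(-4, y) = 2*y + 6; vanishes at y ∈ {-3}. (-4, -3): f_x = 56 ≠ 0.
  x = -3: f_y(-3, y) = 2*y + 6; vanishes at y ∈ {-3}. (-3, -3): f_x = 33 ≠ 0.
  x = -2: f_y(-2, y) = 2*y + 6; vanishes at y ∈ {-3}. (-2, -3): f_x = 16 ≠ 0.
  x = -1: f_y(-1, y) = 2*y + 6; vanishes at y ∈ {-3}. (-1, -3): f_x = 5 ≠ 0.
  x = 0: f_y(0, y) = 2*y + 6; vanishes at y ∈ {-3}. (0, -3): f_x = 0, f = 0 — SINGULAR.
  x = 1: f_y(1, y) = 2*y + 6; vanishes at y ∈ {-3}. (1, -3): f_x = 1 ≠ 0.
  x = 2: f_y(2, y) = 2*y + 6; vanishes at y ∈ {-3}. (2, -3): f_x = 8 ≠ 0.
  x = 3: f_y(3, y) = 2*y + 6; vanishes at y ∈ {-3}. (3, -3): f_x = 21 ≠ 0.
  x = 4: f_y(4, y) = 2*y + 6; vanishes at y ∈ {-3}. (4, -3): f_x = 40 ≠ 0.
Only singular point on the grid: (0, -3).
Classify: substitute x = 0 + u, y = -3 + v and expand: f = u**3 - u**2 + v**2.
No constant or linear terms (consistent with a singular point). Quadratic part: -u**2 + v**2. Cubic part: u**3.
The quadratic part v**2 - u**2 = (v − u)(v + u) splits into two distinct linear factors, so there are two distinct tangent lines y − -3 = ±(x − 0) — this is a node (ordinary double point).
Classification: node.


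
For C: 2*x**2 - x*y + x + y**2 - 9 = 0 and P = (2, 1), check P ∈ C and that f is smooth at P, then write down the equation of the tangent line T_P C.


Tangent line at P: 8*x - 16 = 0.

Step 1: f(2, 1) = 0, so P lies on C.
Step 2: partial derivatives
  f_x(x, y) = 4*x - y + 1, f_y(x, y) = -x + 2*y.
  f_x(P) = 8, f_y(P) = 0 (gradient nonzero, so P is smooth).
Step 3: tangent line at P: 8·(x − 2) + 0·(y − 1) = 0.
Expanding: 8*x - 16 = 0.


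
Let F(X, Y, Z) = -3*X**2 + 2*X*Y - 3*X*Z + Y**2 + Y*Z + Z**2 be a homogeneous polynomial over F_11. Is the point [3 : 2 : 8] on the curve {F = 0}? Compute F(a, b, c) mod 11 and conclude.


F(3,2,8) ≡ 8 (mod 11); P is NOT on the curve.

Evaluate F(3, 2, 8) term-by-term (mod 11).
  -3*X**2 ↦ -3·9·1·1 = -27
  2*X*Y ↦ 2·3·2·1 = 12
  -3*X*Z ↦ -3·3·1·8 = -72
  Y**2 ↦ 1·1·4·1 = 4
  Y*Z ↦ 1·1·2·8 = 16
  Z**2 ↦ 1·1·1·64 = 64
Sum: F(3, 2, 8) = (-27) + (12) + (-72) + (4) + (16) + (64) = -3.
Reducing mod 11: -3 ≡ 8 (mod 11).
Since F(a, b, c) ≡ 8 ≠ 0 (mod 11), P does NOT lie on the curve.


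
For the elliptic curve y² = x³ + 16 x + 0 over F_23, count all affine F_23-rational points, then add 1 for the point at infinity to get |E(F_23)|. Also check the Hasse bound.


Affine points = {(0, 0), (3, 11), (3, 12), (4, 6), (4, 17), (6, 6), (6, 17), (7, 8), (7, 15), (11, 9), (11, 14), (13, 6), (13, 17), (14, 1), (14, 22), (15, 2), (15, 21), (18, 5), (18, 18), (21, 11), (21, 12), (22, 11), (22, 12)}; affine count = 23; |E(F_23)| = 24.

Discriminant check: Δ ∝ 4a³ + 27b² = 4·16³ + 27·0² = 4·4096 + 27·0 ≡ 8 (mod 23). Nonzero ⇒ E is nonsingular.
For each x ∈ F_23, compute rhs = x³ + 16·x + 0 mod 23, then count y ∈ F_23 with y² ≡ rhs.
  x = 0: rhs = 0, matching y values: 0 (1 points).
  x = 1: rhs = 17, matching y values: none (0 points).
  x = 2: rhs = 17, matching y values: none (0 points).
  x = 3: rhs = 6, matching y values: 11, 12 (2 points).
  x = 4: rhs = 13, matching y values: 6, 17 (2 points).
  x = 5: rhs = 21, matching y values: none (0 points).
  x = 6: rhs = 13, matching y values: 6, 17 (2 points).
  x = 7: rhs = 18, matching y values: 8, 15 (2 points).
  x = 8: rhs = 19, matching y values: none (0 points).
  x = 9: rhs = 22, matching y values: none (0 points).
  x = 10: rhs = 10, matching y values: none (0 points).
  x = 11: rhs = 12, matching y values: 9, 14 (2 points).
  x = 12: rhs = 11, matching y values: none (0 points).
  x = 13: rhs = 13, matching y values: 6, 17 (2 points).
  x = 14: rhs = 1, matching y values: 1, 22 (2 points).
  x = 15: rhs = 4, matching y values: 2, 21 (2 points).
  x = 16: rhs = 5, matching y values: none (0 points).
  x = 17: rhs = 10, matching y values: none (0 points).
  x = 18: rhs = 2, matching y values: 5, 18 (2 points).
  x = 19: rhs = 10, matching y values: none (0 points).
  x = 20: rhs = 17, matching y values: none (0 points).
  x = 21: rhs = 6, matching y values: 11, 12 (2 points).
  x = 22: rhs = 6, matching y values: 11, 12 (2 points).
Total affine count: 23.
Full point count |E(F_23)| = 23 + 1 = 24.
Hasse bound: |24 − (23+1)| = |0| = 0 ≤ 2√23 ≈ 9.5917 ✓.


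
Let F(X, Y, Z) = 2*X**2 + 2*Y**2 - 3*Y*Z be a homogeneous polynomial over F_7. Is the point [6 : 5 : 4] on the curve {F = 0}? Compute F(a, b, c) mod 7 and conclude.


F(6,5,4) ≡ 6 (mod 7); P is NOT on the curve.

Evaluate F(6, 5, 4) term-by-term (mod 7).
  2*X**2 ↦ 2·36·1·1 = 72
  2*Y**2 ↦ 2·1·25·1 = 50
  -3*Y*Z ↦ -3·1·5·4 = -60
Sum: F(6, 5, 4) = (72) + (50) + (-60) = 62.
Reducing mod 7: 62 ≡ 6 (mod 7).
Since F(a, b, c) ≡ 6 ≠ 0 (mod 7), P does NOT lie on the curve.


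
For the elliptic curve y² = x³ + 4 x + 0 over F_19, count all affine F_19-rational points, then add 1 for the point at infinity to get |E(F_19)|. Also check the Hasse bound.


Affine points = {(0, 0), (1, 9), (1, 10), (2, 4), (2, 15), (3, 1), (3, 18), (4, 2), (4, 17), (9, 9), (9, 10), (11, 8), (11, 11), (12, 3), (12, 16), (13, 8), (13, 11), (14, 8), (14, 11)}; affine count = 19; |E(F_19)| = 20.

Discriminant check: Δ ∝ 4a³ + 27b² = 4·4³ + 27·0² = 4·64 + 27·0 ≡ 9 (mod 19). Nonzero ⇒ E is nonsingular.
For each x ∈ F_19, compute rhs = x³ + 4·x + 0 mod 19, then count y ∈ F_19 with y² ≡ rhs.
  x = 0: rhs = 0, matching y values: 0 (1 points).
  x = 1: rhs = 5, matching y values: 9, 10 (2 points).
  x = 2: rhs = 16, matching y values: 4, 15 (2 points).
  x = 3: rhs = 1, matching y values: 1, 18 (2 points).
  x = 4: rhs = 4, matching y values: 2, 17 (2 points).
  x = 5: rhs = 12, matching y values: none (0 points).
  x = 6: rhs = 12, matching y values: none (0 points).
  x = 7: rhs = 10, matching y values: none (0 points).
  x = 8: rhs = 12, matching y values: none (0 points).
  x = 9: rhs = 5, matching y values: 9, 10 (2 points).
  x = 10: rhs = 14, matching y values: none (0 points).
  x = 11: rhs = 7, matching y values: 8, 11 (2 points).
  x = 12: rhs = 9, matching y values: 3, 16 (2 points).
  x = 13: rhs = 7, matching y values: 8, 11 (2 points).
  x = 14: rhs = 7, matching y values: 8, 11 (2 points).
  x = 15: rhs = 15, matching y values: none (0 points).
  x = 16: rhs = 18, matching y values: none (0 points).
  x = 17: rhs = 3, matching y values: none (0 points).
  x = 18: rhs = 14, matching y values: none (0 points).
Total affine count: 19.
Full point count |E(F_19)| = 19 + 1 = 20.
Hasse bound: |20 − (19+1)| = |0| = 0 ≤ 2√19 ≈ 8.7178 ✓.


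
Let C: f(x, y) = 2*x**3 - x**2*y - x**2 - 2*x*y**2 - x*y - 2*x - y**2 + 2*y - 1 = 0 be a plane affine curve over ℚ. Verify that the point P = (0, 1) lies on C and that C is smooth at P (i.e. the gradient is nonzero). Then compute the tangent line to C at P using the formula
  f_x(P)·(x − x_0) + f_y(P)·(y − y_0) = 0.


Tangent line at P: -5*x = 0.

Step 1: f(0, 1) = 0, so P lies on C.
Step 2: partial derivatives
  f_x(x, y) = 6*x**2 - 2*x*y - 2*x - 2*y**2 - y - 2, f_y(x, y) = -x**2 - 4*x*y - x - 2*y + 2.
  f_x(P) = -5, f_y(P) = 0 (gradient nonzero, so P is smooth).
Step 3: tangent line at P: -5·(x − 0) + 0·(y − 1) = 0.
Expanding: -5*x = 0.


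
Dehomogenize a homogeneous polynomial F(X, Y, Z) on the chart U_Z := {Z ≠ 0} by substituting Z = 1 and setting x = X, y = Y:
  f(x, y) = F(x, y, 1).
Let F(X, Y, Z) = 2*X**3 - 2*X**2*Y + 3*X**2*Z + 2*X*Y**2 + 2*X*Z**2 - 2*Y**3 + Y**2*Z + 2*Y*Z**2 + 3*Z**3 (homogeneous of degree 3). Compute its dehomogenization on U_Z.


f(x, y) = 2*x**3 - 2*x**2*y + 3*x**2 + 2*x*y**2 + 2*x - 2*y**3 + y**2 + 2*y + 3

On U_Z we set Z = 1. Each monomial c·X^i·Y^j·Z^k in F becomes c·x^i·y^j·1^k = c·x^i·y^j.
Substituting Z = 1: F(X, Y, 1) = 2*x**3 - 2*x**2*y + 3*x**2 + 2*x*y**2 + 2*x - 2*y**3 + y**2 + 2*y + 3.
Note: deg(f) ≤ deg(F) = 3; strict inequality happens when F is divisible by Z (lost terms).


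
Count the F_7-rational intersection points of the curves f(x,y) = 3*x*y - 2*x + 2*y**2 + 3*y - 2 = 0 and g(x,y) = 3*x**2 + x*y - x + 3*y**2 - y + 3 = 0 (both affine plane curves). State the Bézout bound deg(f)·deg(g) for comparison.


Common zeros: {(6, 0)}; count = 1; Bézout bound = 4.

deg(f) = 2, deg(g) = 2, so Bézout bound = 4.
Scan x ∈ F_7. For each x, list the y ∈ F_7 with f(x, y) ≡ 0 and those with g(x, y) ≡ 0 (mod 7); the common zeros in that column are the intersection.
  x = 0: f ≡ 0 at y ∈ {4, 5}; g ≡ 0 at y ∈ {6}; common: ∅.
  x = 1: f ≡ 0 at y ∈ ∅; g ≡ 0 at y ∈ ∅; common: ∅.
  x = 2: f ≡ 0 at y ∈ ∅; g ≡ 0 at y ∈ ∅; common: ∅.
  x = 3: f ≡ 0 at y ∈ ∅; g ≡ 0 at y ∈ {5, 6}; common: ∅.
  x = 4: f ≡ 0 at y ∈ {1, 2}; g ≡ 0 at y ∈ ∅; common: ∅.
  x = 5: f ≡ 0 at y ∈ {6}; g ≡ 0 at y ∈ {3, 5}; common: ∅.
  x = 6: f ≡ 0 at y ∈ {0}; g ≡ 0 at y ∈ {0, 3}; common: {0}.
Collecting: common zeros = {(6, 0)}, so the count is 1.
Comparison with the Bézout bound: 1 ≤ 4 = deg(f)·deg(g), as expected for curves with no common component (the affine F_7-count falls short of the bound because intersections may lie at infinity, over extension fields, or carry multiplicity).
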